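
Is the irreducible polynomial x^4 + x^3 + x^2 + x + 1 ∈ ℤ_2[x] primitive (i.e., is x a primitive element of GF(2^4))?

No

Write f(x) = x^4 + x^3 + x^2 + x + 1.
|GF(2^4)^×| = 2^4 − 1 = 15. Prime factorization: 15 = 3·5.
f is primitive ⇔ x has order 15 in GF(2)[x]/(f), i.e. x^(15/q) ≠ 1 for each prime q | 15.
x^(5) mod f = 1
x^(3) mod f = x^3.
Since x^(5) = 1, the order of x divides 5 < 15; not primitive.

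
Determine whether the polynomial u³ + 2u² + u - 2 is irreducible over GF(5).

Write m(u) = u³ + 2u² + u - 2.
Check for roots in GF(5): m(0) = 3; m(1) = 2; m(2) = 1; m(3) = 1; m(4) = 3.
No roots. A degree-3 polynomial over a field with no linear factor is irreducible.

Yes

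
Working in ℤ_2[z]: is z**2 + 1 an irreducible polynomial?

Write P(z) = z**2 + 1.
Check for roots in ℤ_2: P(0) = 1; P(1) = 0 → root.
P(1) = 0, so (z − 1) divides P(z); P is reducible.

No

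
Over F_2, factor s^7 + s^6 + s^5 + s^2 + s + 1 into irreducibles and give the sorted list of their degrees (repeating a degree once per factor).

1, 2, 4

Write h(s) = s^7 + s^6 + s^5 + s^2 + s + 1.
Roots in F_2: h(0) = 1; h(1) = 0 → root.
Linear factors from roots: (s + 1).
Complete factorization: h(s) = (s + 1)·(s^2 + s + 1)·(s^4 + s^3 + s^2 + s + 1).
Factor degrees with multiplicity: 1 + 2 + 4 = 7.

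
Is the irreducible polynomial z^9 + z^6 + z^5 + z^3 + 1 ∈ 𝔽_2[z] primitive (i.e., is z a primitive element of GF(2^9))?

Yes

Write f(z) = z^9 + z^6 + z^5 + z^3 + 1.
|GF(2^9)^×| = 2^9 − 1 = 511. Prime factorization: 511 = 7·73.
f is primitive ⇔ z has order 511 in GF(2)[z]/(f), i.e. z^(511/q) ≠ 1 for each prime q | 511.
z^(73) mod f = z^6 + z^5 + z^3 + z^2 + z.
z^(7) mod f = z^7.
None equal 1, so z has full order 511; f is primitive.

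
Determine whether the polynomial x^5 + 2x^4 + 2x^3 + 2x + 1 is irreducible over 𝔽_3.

Write f(x) = x^5 + 2x^4 + 2x^3 + 2x + 1.
Check for roots in 𝔽_3: f(0) = 1; f(1) = 2; f(2) = 1.
No roots, so no linear factors.
Monic irreducibles of degree 2 over GF(3): x^2 + 1, x^2 + x + 2, x^2 + 2x + 2.
None of them divide f (all give nonzero remainder).
No irreducible factor of degree ≤ 2 exists, so f is irreducible over GF(3).

Yes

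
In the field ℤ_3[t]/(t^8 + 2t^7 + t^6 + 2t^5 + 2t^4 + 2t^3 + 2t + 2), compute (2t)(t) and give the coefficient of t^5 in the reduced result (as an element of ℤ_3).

Multiply in ℤ_3[t]: (2t)·(t) = 2t^2.
Reduced: 2t^2.

0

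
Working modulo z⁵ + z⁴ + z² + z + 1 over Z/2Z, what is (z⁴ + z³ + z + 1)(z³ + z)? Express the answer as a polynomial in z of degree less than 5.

Multiply in Z/2Z[z]: (z⁴ + z³ + z + 1)·(z³ + z) = z⁷ + z⁶ + z⁵ + z³ + z² + z.
Reduce using z⁵ ≡ z⁴ + z² + z + 1 (mod z⁵ + z⁴ + z² + z + 1).
Reduced: z² + 1.

z^2 + 1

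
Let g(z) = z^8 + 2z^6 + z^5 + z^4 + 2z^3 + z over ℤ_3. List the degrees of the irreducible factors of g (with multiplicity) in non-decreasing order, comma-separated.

Roots in ℤ_3: g(0) = 0 → root; g(1) = 2; g(2) = 0 → root.
Linear factors from roots: (z), (z + 1).
Complete factorization: g(z) = (z)·(z + 1)^3·(z^2 + 1)^2.
Factor degrees with multiplicity: 1 + 1 + 1 + 1 + 2 + 2 = 8.

1, 1, 1, 1, 2, 2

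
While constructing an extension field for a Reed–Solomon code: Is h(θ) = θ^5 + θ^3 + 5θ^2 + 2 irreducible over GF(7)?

Check for roots in GF(7): h(0) = 2; h(1) = 2; h(2) = 6; h(3) = 2; h(4) = 1; h(5) = 3; h(6) = 5.
No roots, so no linear factors.
Degree-2 irreducible divisors: test the 21 monic irreducibles of degree 2 over GF(7).
θ^2 + 5θ + 3 divides h: h(θ) = (θ^2 + 5θ + 3)·(θ^3 + 2θ^2 + 2θ + 3).

No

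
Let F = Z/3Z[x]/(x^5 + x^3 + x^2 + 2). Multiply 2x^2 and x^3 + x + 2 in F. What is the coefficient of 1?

2

Multiply in Z/3Z[x]: (2x^2)·(x^3 + x + 2) = 2x^5 + 2x^3 + x^2.
Reduce using x^5 ≡ 2x^3 + 2x^2 + 1 (mod x^5 + x^3 + x^2 + 2).
Reduced: 2x^2 + 2.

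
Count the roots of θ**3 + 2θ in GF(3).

Write f(θ) = θ**3 + 2θ.
Evaluate at each of the 3 elements of GF(3):
f(0) = 0 → root; f(1) = 0 → root; f(2) = 0 → root.
Roots: {0, 1, 2}.

3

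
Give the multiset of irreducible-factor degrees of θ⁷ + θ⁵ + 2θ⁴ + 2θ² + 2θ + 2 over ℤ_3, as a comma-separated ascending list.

Write g(θ) = θ⁷ + θ⁵ + 2θ⁴ + 2θ² + 2θ + 2.
Roots in ℤ_3: g(0) = 2; g(1) = 1; g(2) = 2.
Complete factorization: g(θ) = (θ² + θ + 2)^2·(θ³ + θ² + 2).
Factor degrees with multiplicity: 2 + 2 + 3 = 7.

2, 2, 3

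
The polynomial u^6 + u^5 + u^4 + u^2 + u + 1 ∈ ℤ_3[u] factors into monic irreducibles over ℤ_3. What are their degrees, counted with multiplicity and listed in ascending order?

1, 1, 2, 2

Write g(u) = u^6 + u^5 + u^4 + u^2 + u + 1.
Roots in ℤ_3: g(0) = 1; g(1) = 0 → root; g(2) = 2.
Linear factors from roots: (u + 2).
Complete factorization: g(u) = (u + 2)^2·(u^2 + u + 2)·(u^2 + 2u + 2).
Factor degrees with multiplicity: 1 + 1 + 2 + 2 = 6.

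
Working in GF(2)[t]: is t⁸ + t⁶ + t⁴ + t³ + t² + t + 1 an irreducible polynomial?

Yes

Write f(t) = t⁸ + t⁶ + t⁴ + t³ + t² + t + 1.
Check for roots in GF(2): f(0) = 1; f(1) = 1.
No roots, so no linear factors.
Monic irreducibles of degree 2 over GF(2): t² + t + 1.
None of them divide f (all give nonzero remainder).
Monic irreducibles of degree 3 over GF(2): t³ + t + 1, t³ + t² + 1.
None of them divide f (all give nonzero remainder).
Monic irreducibles of degree 4 over GF(2): t⁴ + t + 1, t⁴ + t³ + 1, t⁴ + t³ + t² + t + 1.
None of them divide f (all give nonzero remainder).
No irreducible factor of degree ≤ 4 exists, so f is irreducible over GF(2).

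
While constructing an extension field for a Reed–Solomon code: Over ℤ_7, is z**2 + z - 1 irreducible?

Yes

Write f(z) = z**2 + z - 1.
Check for roots in ℤ_7: f(0) = 6; f(1) = 1; f(2) = 5; f(3) = 4; f(4) = 5; f(5) = 1; f(6) = 6.
No roots. A degree-2 polynomial over a field with no linear factor is irreducible.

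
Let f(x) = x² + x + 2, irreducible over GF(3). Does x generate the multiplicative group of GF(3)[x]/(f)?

|GF(3^2)^×| = 3^2 − 1 = 8. Prime factorization: 8 = 2^3.
f is primitive ⇔ x has order 8 in GF(3)[x]/(f), i.e. x^(8/q) ≠ 1 for each prime q | 8.
x^(4) mod f = 2.
None equal 1, so x has full order 8; f is primitive.

Yes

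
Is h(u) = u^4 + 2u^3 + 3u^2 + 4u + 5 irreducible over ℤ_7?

Yes

Check for roots in ℤ_7: h(0) = 5; h(1) = 1; h(2) = 1; h(3) = 4; h(4) = 5; h(5) = 2; h(6) = 3.
No roots, so no linear factors.
Degree-2 irreducible divisors: test the 21 monic irreducibles of degree 2 over GF(7).
None of them divide h (all give nonzero remainder).
No irreducible factor of degree ≤ 2 exists, so h is irreducible over GF(7).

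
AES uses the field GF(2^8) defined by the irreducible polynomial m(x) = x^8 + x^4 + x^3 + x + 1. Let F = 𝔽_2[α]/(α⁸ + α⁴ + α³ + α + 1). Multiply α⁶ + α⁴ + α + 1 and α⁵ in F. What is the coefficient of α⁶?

Multiply in 𝔽_2[α]: (α⁶ + α⁴ + α + 1)·(α⁵) = α¹¹ + α⁹ + α⁶ + α⁵.
Reduce using α⁸ ≡ α⁴ + α³ + α + 1 (mod α⁸ + α⁴ + α³ + α + 1).
Reduced: α⁷ + α³ + α² + α.

0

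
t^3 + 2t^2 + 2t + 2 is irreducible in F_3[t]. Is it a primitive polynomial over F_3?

No

Write f(t) = t^3 + 2t^2 + 2t + 2.
|GF(3^3)^×| = 3^3 − 1 = 26. Prime factorization: 26 = 2·13.
f is primitive ⇔ t has order 26 in GF(3)[t]/(f), i.e. t^(26/q) ≠ 1 for each prime q | 26.
t^(13) mod f = 1
t^(2) mod f = t^2.
Since t^(13) = 1, the order of t divides 13 < 26; not primitive.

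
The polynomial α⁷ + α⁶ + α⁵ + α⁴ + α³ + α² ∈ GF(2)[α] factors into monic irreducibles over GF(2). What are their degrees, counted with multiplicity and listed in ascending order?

1, 1, 1, 2, 2

Write g(α) = α⁷ + α⁶ + α⁵ + α⁴ + α³ + α².
Roots in GF(2): g(0) = 0 → root; g(1) = 0 → root.
Linear factors from roots: (α), (α + 1).
Complete factorization: g(α) = (α + 1)·(α)^2·(α² + α + 1)^2.
Factor degrees with multiplicity: 1 + 1 + 1 + 2 + 2 = 7.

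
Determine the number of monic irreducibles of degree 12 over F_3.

The number of monic irreducibles of degree 12 over GF(3) is (1/12)·Σ_{d∣12} μ(12/d) 3^d.
Divisors of 12: 1, 2, 3, 4, 6, 12; μ(12/d) for each: 0, 1, 0, -1, -1, 1.
Σ = 3^2 − 3^4 − 3^6 + 3^12 = 530640.
N = 530640/12 = 44220.

44220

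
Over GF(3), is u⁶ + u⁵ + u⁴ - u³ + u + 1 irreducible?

Write g(u) = u⁶ + u⁵ + u⁴ - u³ + u + 1.
Check for roots in GF(3): g(0) = 1; g(1) = 1; g(2) = 2.
No roots, so no linear factors.
Monic irreducibles of degree 2 over GF(3): u² + 1, u² + u - 1, u² - u - 1.
None of them divide g (all give nonzero remainder).
Degree-3 irreducible divisors: test the 8 monic irreducibles of degree 3 over GF(3).
None of them divide g (all give nonzero remainder).
No irreducible factor of degree ≤ 3 exists, so g is irreducible over GF(3).

Yes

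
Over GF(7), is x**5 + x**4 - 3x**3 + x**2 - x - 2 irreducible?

Write h(x) = x**5 + x**4 - 3x**3 + x**2 - x - 2.
Check for roots in GF(7): h(0) = 5; h(1) = 4; h(2) = 3; h(3) = 2; h(4) = 6; h(5) = 5; h(6) = 3.
No roots, so no linear factors.
Degree-2 irreducible divisors: test the 21 monic irreducibles of degree 2 over GF(7).
None of them divide h (all give nonzero remainder).
No irreducible factor of degree ≤ 2 exists, so h is irreducible over GF(7).

Yes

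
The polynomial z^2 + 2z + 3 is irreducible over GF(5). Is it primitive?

Yes

Write f(z) = z^2 + 2z + 3.
|GF(5^2)^×| = 5^2 − 1 = 24. Prime factorization: 24 = 2^3·3.
f is primitive ⇔ z has order 24 in GF(5)[z]/(f), i.e. z^(24/q) ≠ 1 for each prime q | 24.
z^(12) mod f = 4.
z^(8) mod f = 4z + 1.
None equal 1, so z has full order 24; f is primitive.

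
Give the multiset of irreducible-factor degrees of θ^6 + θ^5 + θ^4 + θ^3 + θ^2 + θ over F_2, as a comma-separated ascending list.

Write g(θ) = θ^6 + θ^5 + θ^4 + θ^3 + θ^2 + θ.
Roots in F_2: g(0) = 0 → root; g(1) = 0 → root.
Linear factors from roots: (θ), (θ + 1).
Complete factorization: g(θ) = (θ)·(θ + 1)·(θ^2 + θ + 1)^2.
Factor degrees with multiplicity: 1 + 1 + 2 + 2 = 6.

1, 1, 2, 2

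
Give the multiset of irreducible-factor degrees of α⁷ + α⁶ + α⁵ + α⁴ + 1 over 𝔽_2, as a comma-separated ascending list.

Write f(α) = α⁷ + α⁶ + α⁵ + α⁴ + 1.
Roots in 𝔽_2: f(0) = 1; f(1) = 1.
Complete factorization: f(α) = (α⁷ + α⁶ + α⁵ + α⁴ + 1).
Factor degrees with multiplicity: 7 = 7.

7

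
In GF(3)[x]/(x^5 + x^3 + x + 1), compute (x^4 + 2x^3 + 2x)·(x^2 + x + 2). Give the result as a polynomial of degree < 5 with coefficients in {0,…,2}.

Multiply in GF(3)[x]: (x^4 + 2x^3 + 2x)·(x^2 + x + 2) = x^6 + x^4 + 2x^2 + x.
Reduce using x^5 ≡ 2x^3 + 2x + 2 (mod x^5 + x^3 + x + 1).
Reduced: x^2.

x^2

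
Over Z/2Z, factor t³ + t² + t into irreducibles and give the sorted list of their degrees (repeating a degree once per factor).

Write f(t) = t³ + t² + t.
Roots in Z/2Z: f(0) = 0 → root; f(1) = 1.
Linear factors from roots: (t).
Complete factorization: f(t) = (t)·(t² + t + 1).
Factor degrees with multiplicity: 1 + 2 = 3.

1, 2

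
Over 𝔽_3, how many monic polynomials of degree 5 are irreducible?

48

Gauss's count: N_{3}(5) = (1/5) Σ_{d|5} μ(5/d)·3^d.
Divisors of 5: 1, 5; μ(5/d) for each: -1, 1.
Σ = − 3^1 + 3^5 = 240.
N = 240/5 = 48.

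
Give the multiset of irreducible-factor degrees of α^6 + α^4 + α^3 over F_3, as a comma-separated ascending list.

Write g(α) = α^6 + α^4 + α^3.
Roots in F_3: g(0) = 0 → root; g(1) = 0 → root; g(2) = 1.
Linear factors from roots: (α), (α - 1).
Complete factorization: g(α) = (α - 1)·(α)^3·(α^2 + α - 1).
Factor degrees with multiplicity: 1 + 1 + 1 + 1 + 2 = 6.

1, 1, 1, 1, 2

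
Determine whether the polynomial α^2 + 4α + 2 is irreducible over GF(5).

Yes

Write P(α) = α^2 + 4α + 2.
Check for roots in GF(5): P(0) = 2; P(1) = 2; P(2) = 4; P(3) = 3; P(4) = 4.
No roots. A degree-2 polynomial over a field with no linear factor is irreducible.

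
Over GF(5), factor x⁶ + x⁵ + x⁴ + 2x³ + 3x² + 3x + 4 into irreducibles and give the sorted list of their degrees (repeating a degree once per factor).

Write f(x) = x⁶ + x⁵ + x⁴ + 2x³ + 3x² + 3x + 4.
Roots in GF(5): f(0) = 4; f(1) = 0 → root; f(2) = 0 → root; f(3) = 2; f(4) = 3.
Linear factors from roots: (x + 4), (x + 3).
Complete factorization: f(x) = (x + 3)·(x + 4)^3·(x² + x + 2).
Factor degrees with multiplicity: 1 + 1 + 1 + 1 + 2 = 6.

1, 1, 1, 1, 2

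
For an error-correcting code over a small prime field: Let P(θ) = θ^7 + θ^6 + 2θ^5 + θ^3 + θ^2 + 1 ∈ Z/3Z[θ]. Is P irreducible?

Check for roots in Z/3Z: P(0) = 1; P(1) = 1; P(2) = 2.
No roots, so no linear factors.
Monic irreducibles of degree 2 over GF(3): θ^2 + 1, θ^2 + θ + 2, θ^2 + 2θ + 2.
None of them divide P (all give nonzero remainder).
Degree-3 irreducible divisors: test the 8 monic irreducibles of degree 3 over GF(3).
None of them divide P (all give nonzero remainder).
No irreducible factor of degree ≤ 3 exists, so P is irreducible over GF(3).

Yes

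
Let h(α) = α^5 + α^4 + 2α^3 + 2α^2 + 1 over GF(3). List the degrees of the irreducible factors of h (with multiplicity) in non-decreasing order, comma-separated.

Roots in GF(3): h(0) = 1; h(1) = 1; h(2) = 1.
Complete factorization: h(α) = (α^5 + α^4 + 2α^3 + 2α^2 + 1).
Factor degrees with multiplicity: 5 = 5.

5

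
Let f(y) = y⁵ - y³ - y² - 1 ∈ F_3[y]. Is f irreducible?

Yes

Check for roots in F_3: f(0) = 2; f(1) = 1; f(2) = 1.
No roots, so no linear factors.
Monic irreducibles of degree 2 over GF(3): y² + 1, y² + y - 1, y² - y - 1.
None of them divide f (all give nonzero remainder).
No irreducible factor of degree ≤ 2 exists, so f is irreducible over GF(3).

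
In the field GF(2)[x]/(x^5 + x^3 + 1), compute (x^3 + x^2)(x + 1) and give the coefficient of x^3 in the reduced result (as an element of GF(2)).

0

Multiply in GF(2)[x]: (x^3 + x^2)·(x + 1) = x^4 + x^2.
Reduced: x^4 + x^2.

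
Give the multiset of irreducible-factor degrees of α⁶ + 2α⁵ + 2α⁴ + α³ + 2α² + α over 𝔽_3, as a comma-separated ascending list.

Write g(α) = α⁶ + 2α⁵ + 2α⁴ + α³ + 2α² + α.
Roots in 𝔽_3: g(0) = 0 → root; g(1) = 0 → root; g(2) = 1.
Linear factors from roots: (α), (α + 2).
Complete factorization: g(α) = (α)·(α + 2)·(α⁴ + 2α² + 2).
Factor degrees with multiplicity: 1 + 1 + 4 = 6.

1, 1, 4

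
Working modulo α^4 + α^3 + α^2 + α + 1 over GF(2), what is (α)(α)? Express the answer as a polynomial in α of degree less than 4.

α^2

Multiply in GF(2)[α]: (α)·(α) = α^2.
Reduced: α^2.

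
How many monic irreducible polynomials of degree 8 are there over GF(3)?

Gauss's count: N_{3}(8) = (1/8) Σ_{d|8} μ(8/d)·3^d.
Divisors of 8: 1, 2, 4, 8; μ(8/d) for each: 0, 0, -1, 1.
Σ = − 3^4 + 3^8 = 6480.
N = 6480/8 = 810.

810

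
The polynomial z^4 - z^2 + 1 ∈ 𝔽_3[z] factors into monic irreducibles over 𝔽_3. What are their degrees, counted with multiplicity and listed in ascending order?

2, 2

Write h(z) = z^4 - z^2 + 1.
Roots in 𝔽_3: h(0) = 1; h(1) = 1; h(2) = 1.
Complete factorization: h(z) = (z^2 + 1)^2.
Factor degrees with multiplicity: 2 + 2 = 4.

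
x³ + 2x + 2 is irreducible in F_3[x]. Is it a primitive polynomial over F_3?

No

Write f(x) = x³ + 2x + 2.
|GF(3^3)^×| = 3^3 − 1 = 26. Prime factorization: 26 = 2·13.
f is primitive ⇔ x has order 26 in GF(3)[x]/(f), i.e. x^(26/q) ≠ 1 for each prime q | 26.
x^(13) mod f = 1
x^(2) mod f = x².
Since x^(13) = 1, the order of x divides 13 < 26; not primitive.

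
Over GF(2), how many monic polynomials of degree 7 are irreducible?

The number of monic irreducibles of degree 7 over GF(2) is (1/7)·Σ_{d∣7} μ(7/d) 2^d.
Divisors of 7: 1, 7; μ(7/d) for each: -1, 1.
Σ = − 2^1 + 2^7 = 126.
N = 126/7 = 18.

18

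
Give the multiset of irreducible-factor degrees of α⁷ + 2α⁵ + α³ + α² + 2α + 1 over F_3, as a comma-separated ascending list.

7

Write f(α) = α⁷ + 2α⁵ + α³ + α² + 2α + 1.
Roots in F_3: f(0) = 1; f(1) = 2; f(2) = 2.
Complete factorization: f(α) = (α⁷ + 2α⁵ + α³ + α² + 2α + 1).
Factor degrees with multiplicity: 7 = 7.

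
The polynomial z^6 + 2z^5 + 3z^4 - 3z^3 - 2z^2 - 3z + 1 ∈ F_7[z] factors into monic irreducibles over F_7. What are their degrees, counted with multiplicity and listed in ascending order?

1, 1, 2, 2

Write g(z) = z^6 + 2z^5 + 3z^4 - 3z^3 - 2z^2 - 3z + 1.
Linear factors from roots: (z - 3), (z + 1).
Complete factorization: g(z) = (z + 1)·(z - 3)·(z^2 + z - 1)·(z^2 + 3z - 2).
Factor degrees with multiplicity: 1 + 1 + 2 + 2 = 6.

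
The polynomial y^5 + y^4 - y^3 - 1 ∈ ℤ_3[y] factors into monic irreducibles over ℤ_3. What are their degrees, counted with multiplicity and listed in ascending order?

1, 1, 1, 2

Write h(y) = y^5 + y^4 - y^3 - 1.
Roots in ℤ_3: h(0) = 2; h(1) = 0 → root; h(2) = 0 → root.
Linear factors from roots: (y - 1), (y + 1).
Complete factorization: h(y) = (y + 1)·(y - 1)^2·(y^2 - y - 1).
Factor degrees with multiplicity: 1 + 1 + 1 + 2 = 5.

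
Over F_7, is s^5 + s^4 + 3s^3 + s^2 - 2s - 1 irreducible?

Yes

Write f(s) = s^5 + s^4 + 3s^3 + s^2 - 2s - 1.
Check for roots in F_7: f(0) = 6; f(1) = 3; f(2) = 1; f(3) = 1; f(4) = 2; f(5) = 2; f(6) = 6.
No roots, so no linear factors.
Degree-2 irreducible divisors: test the 21 monic irreducibles of degree 2 over GF(7).
None of them divide f (all give nonzero remainder).
No irreducible factor of degree ≤ 2 exists, so f is irreducible over GF(7).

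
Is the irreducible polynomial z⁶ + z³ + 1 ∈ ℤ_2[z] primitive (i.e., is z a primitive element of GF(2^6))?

Write f(z) = z⁶ + z³ + 1.
|GF(2^6)^×| = 2^6 − 1 = 63. Prime factorization: 63 = 3^2·7.
f is primitive ⇔ z has order 63 in GF(2)[z]/(f), i.e. z^(63/q) ≠ 1 for each prime q | 63.
z^(21) mod f = z³.
z^(9) mod f = 1
Since z^(9) = 1, the order of z divides 9 < 63; not primitive.

No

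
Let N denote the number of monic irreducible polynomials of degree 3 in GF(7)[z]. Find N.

By the necklace-counting formula, N_7(3) = (1/3) Σ_{d|3} μ(3/d)·7^d.
Divisors of 3: 1, 3; μ(3/d) for each: -1, 1.
Σ = − 7^1 + 7^3 = 336.
N = 336/3 = 112.

112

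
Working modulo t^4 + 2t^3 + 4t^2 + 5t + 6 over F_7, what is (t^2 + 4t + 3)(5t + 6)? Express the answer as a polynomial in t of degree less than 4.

5t^3 + 5t^2 + 4t + 4

Multiply in F_7[t]: (t^2 + 4t + 3)·(5t + 6) = 5t^3 + 5t^2 + 4t + 4.
Reduced: 5t^3 + 5t^2 + 4t + 4.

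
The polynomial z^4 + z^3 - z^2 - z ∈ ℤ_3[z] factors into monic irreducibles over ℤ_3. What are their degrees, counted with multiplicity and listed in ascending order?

1, 1, 1, 1

Write h(z) = z^4 + z^3 - z^2 - z.
Roots in ℤ_3: h(0) = 0 → root; h(1) = 0 → root; h(2) = 0 → root.
Linear factors from roots: (z), (z - 1), (z + 1).
Complete factorization: h(z) = (z)·(z - 1)·(z + 1)^2.
Factor degrees with multiplicity: 1 + 1 + 1 + 1 = 4.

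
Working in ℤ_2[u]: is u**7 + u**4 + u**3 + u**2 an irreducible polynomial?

Write g(u) = u**7 + u**4 + u**3 + u**2.
Check for roots in ℤ_2: g(0) = 0 → root; g(1) = 0 → root.
g(0) = 0, so (u) divides g(u); g is reducible.

No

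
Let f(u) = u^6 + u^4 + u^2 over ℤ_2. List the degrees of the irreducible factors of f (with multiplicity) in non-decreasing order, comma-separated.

Roots in ℤ_2: f(0) = 0 → root; f(1) = 1.
Linear factors from roots: (u).
Complete factorization: f(u) = (u)^2·(u^2 + u + 1)^2.
Factor degrees with multiplicity: 1 + 1 + 2 + 2 = 6.

1, 1, 2, 2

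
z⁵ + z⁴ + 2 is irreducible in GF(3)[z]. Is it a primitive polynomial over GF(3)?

Write f(z) = z⁵ + z⁴ + 2.
|GF(3^5)^×| = 3^5 − 1 = 242. Prime factorization: 242 = 2·11^2.
f is primitive ⇔ z has order 242 in GF(3)[z]/(f), i.e. z^(242/q) ≠ 1 for each prime q | 242.
z^(121) mod f = 1
z^(22) mod f = 2z² + z + 1.
Since z^(121) = 1, the order of z divides 121 < 242; not primitive.

No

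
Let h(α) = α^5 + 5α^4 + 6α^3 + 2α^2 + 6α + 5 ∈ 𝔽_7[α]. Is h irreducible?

Check for roots in 𝔽_7: h(0) = 5; h(1) = 4; h(2) = 3; h(3) = 4; h(4) = 5; h(5) = 1; h(6) = 6.
No roots, so no linear factors.
Degree-2 irreducible divisors: test the 21 monic irreducibles of degree 2 over GF(7).
None of them divide h (all give nonzero remainder).
No irreducible factor of degree ≤ 2 exists, so h is irreducible over GF(7).

Yes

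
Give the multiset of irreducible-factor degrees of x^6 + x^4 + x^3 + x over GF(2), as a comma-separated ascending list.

1, 1, 1, 1, 2

Write g(x) = x^6 + x^4 + x^3 + x.
Roots in GF(2): g(0) = 0 → root; g(1) = 0 → root.
Linear factors from roots: (x), (x + 1).
Complete factorization: g(x) = (x)·(x + 1)^3·(x^2 + x + 1).
Factor degrees with multiplicity: 1 + 1 + 1 + 1 + 2 = 6.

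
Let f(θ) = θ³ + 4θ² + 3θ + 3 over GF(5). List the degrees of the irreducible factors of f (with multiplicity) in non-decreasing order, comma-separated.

1, 2

Roots in GF(5): f(0) = 3; f(1) = 1; f(2) = 3; f(3) = 0 → root; f(4) = 3.
Linear factors from roots: (θ + 2).
Complete factorization: f(θ) = (θ + 2)·(θ² + 2θ + 4).
Factor degrees with multiplicity: 1 + 2 = 3.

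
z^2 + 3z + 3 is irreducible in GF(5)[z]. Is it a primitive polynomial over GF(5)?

Yes

Write f(z) = z^2 + 3z + 3.
|GF(5^2)^×| = 5^2 − 1 = 24. Prime factorization: 24 = 2^3·3.
f is primitive ⇔ z has order 24 in GF(5)[z]/(f), i.e. z^(24/q) ≠ 1 for each prime q | 24.
z^(12) mod f = 4.
z^(8) mod f = z + 1.
None equal 1, so z has full order 24; f is primitive.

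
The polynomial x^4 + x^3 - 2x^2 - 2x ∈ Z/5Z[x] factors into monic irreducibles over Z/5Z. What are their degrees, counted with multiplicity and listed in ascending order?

1, 1, 2

Write h(x) = x^4 + x^3 - 2x^2 - 2x.
Roots in Z/5Z: h(0) = 0 → root; h(1) = 3; h(2) = 2; h(3) = 4; h(4) = 0 → root.
Linear factors from roots: (x), (x + 1).
Complete factorization: h(x) = (x)·(x + 1)·(x^2 - 2).
Factor degrees with multiplicity: 1 + 1 + 2 = 4.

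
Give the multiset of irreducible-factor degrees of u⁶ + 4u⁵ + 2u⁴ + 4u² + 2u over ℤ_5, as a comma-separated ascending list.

1, 1, 1, 3

Write h(u) = u⁶ + 4u⁵ + 2u⁴ + 4u² + 2u.
Roots in ℤ_5: h(0) = 0 → root; h(1) = 3; h(2) = 4; h(3) = 0 → root; h(4) = 1.
Linear factors from roots: (u), (u + 2).
Complete factorization: h(u) = (u)·(u + 2)^2·(u³ + 3u + 3).
Factor degrees with multiplicity: 1 + 1 + 1 + 3 = 6.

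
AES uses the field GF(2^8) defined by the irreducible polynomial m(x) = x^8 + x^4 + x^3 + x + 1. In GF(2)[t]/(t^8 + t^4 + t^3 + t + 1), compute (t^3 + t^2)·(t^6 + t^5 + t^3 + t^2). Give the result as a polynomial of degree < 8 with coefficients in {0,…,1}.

t^7 + t^6 + t^5 + t^2 + t

Multiply in GF(2)[t]: (t^3 + t^2)·(t^6 + t^5 + t^3 + t^2) = t^9 + t^7 + t^6 + t^4.
Reduce using t^8 ≡ t^4 + t^3 + t + 1 (mod t^8 + t^4 + t^3 + t + 1).
Reduced: t^7 + t^6 + t^5 + t^2 + t.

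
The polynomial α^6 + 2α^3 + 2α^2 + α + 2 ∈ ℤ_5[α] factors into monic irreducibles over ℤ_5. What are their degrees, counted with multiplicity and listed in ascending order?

Write g(α) = α^6 + 2α^3 + 2α^2 + α + 2.
Roots in ℤ_5: g(0) = 2; g(1) = 3; g(2) = 2; g(3) = 1; g(4) = 2.
Complete factorization: g(α) = (α^6 + 2α^3 + 2α^2 + α + 2).
Factor degrees with multiplicity: 6 = 6.

6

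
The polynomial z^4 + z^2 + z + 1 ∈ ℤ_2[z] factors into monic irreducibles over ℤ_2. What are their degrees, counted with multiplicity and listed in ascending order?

1, 3

Write f(z) = z^4 + z^2 + z + 1.
Roots in ℤ_2: f(0) = 1; f(1) = 0 → root.
Linear factors from roots: (z + 1).
Complete factorization: f(z) = (z + 1)·(z^3 + z^2 + 1).
Factor degrees with multiplicity: 1 + 3 = 4.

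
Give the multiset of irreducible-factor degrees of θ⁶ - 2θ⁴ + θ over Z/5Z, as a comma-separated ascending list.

Write h(θ) = θ⁶ - 2θ⁴ + θ.
Roots in Z/5Z: h(0) = 0 → root; h(1) = 0 → root; h(2) = 4; h(3) = 0 → root; h(4) = 3.
Linear factors from roots: (θ), (θ - 1), (θ + 2).
Complete factorization: h(θ) = (θ)·(θ + 2)·(θ - 1)·(θ³ - θ² + θ + 2).
Factor degrees with multiplicity: 1 + 1 + 1 + 3 = 6.

1, 1, 1, 3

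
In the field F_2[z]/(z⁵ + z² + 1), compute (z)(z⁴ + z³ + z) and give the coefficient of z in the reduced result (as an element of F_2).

Multiply in F_2[z]: (z)·(z⁴ + z³ + z) = z⁵ + z⁴ + z².
Reduce using z⁵ ≡ z² + 1 (mod z⁵ + z² + 1).
Reduced: z⁴ + 1.

0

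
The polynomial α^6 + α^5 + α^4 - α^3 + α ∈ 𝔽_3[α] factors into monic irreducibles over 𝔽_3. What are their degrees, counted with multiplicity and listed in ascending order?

1, 1, 2, 2

Write f(α) = α^6 + α^5 + α^4 - α^3 + α.
Roots in 𝔽_3: f(0) = 0 → root; f(1) = 0 → root; f(2) = 1.
Linear factors from roots: (α), (α - 1).
Complete factorization: f(α) = (α)·(α - 1)·(α^2 + 1)·(α^2 - α - 1).
Factor degrees with multiplicity: 1 + 1 + 2 + 2 = 6.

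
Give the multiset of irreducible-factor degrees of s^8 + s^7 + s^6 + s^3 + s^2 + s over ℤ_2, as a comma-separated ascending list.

1, 1, 2, 4

Write h(s) = s^8 + s^7 + s^6 + s^3 + s^2 + s.
Roots in ℤ_2: h(0) = 0 → root; h(1) = 0 → root.
Linear factors from roots: (s), (s + 1).
Complete factorization: h(s) = (s)·(s + 1)·(s^2 + s + 1)·(s^4 + s^3 + s^2 + s + 1).
Factor degrees with multiplicity: 1 + 1 + 2 + 4 = 8.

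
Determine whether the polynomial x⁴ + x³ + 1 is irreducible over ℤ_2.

Yes

Write g(x) = x⁴ + x³ + 1.
Check for roots in ℤ_2: g(0) = 1; g(1) = 1.
No roots, so no linear factors.
Monic irreducibles of degree 2 over GF(2): x² + x + 1.
None of them divide g (all give nonzero remainder).
No irreducible factor of degree ≤ 2 exists, so g is irreducible over GF(2).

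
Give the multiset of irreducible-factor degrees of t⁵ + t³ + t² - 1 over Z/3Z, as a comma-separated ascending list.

5

Write h(t) = t⁵ + t³ + t² - 1.
Roots in Z/3Z: h(0) = 2; h(1) = 2; h(2) = 1.
Complete factorization: h(t) = (t⁵ + t³ + t² - 1).
Factor degrees with multiplicity: 5 = 5.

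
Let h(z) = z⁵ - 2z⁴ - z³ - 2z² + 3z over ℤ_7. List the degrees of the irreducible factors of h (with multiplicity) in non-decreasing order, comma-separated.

1, 1, 1, 2

Linear factors from roots: (z), (z + 2), (z + 1).
Complete factorization: h(z) = (z)·(z + 1)·(z + 2)·(z² + 2z - 2).
Factor degrees with multiplicity: 1 + 1 + 1 + 2 = 5.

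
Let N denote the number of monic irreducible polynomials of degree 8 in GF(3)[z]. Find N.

810

Gauss's count: N_{3}(8) = (1/8) Σ_{d|8} μ(8/d)·3^d.
Divisors of 8: 1, 2, 4, 8; μ(8/d) for each: 0, 0, -1, 1.
Σ = − 3^4 + 3^8 = 6480.
N = 6480/8 = 810.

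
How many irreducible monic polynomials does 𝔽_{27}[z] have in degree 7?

The number of monic irreducibles of degree 7 over GF(27) is (1/7)·Σ_{d∣7} μ(7/d) 27^d.
Divisors of 7: 1, 7; μ(7/d) for each: -1, 1.
Σ = − 27^1 + 27^7 = 10460353176.
N = 10460353176/7 = 1494336168.

1494336168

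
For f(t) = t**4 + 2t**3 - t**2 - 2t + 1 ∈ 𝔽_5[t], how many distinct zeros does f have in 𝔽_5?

1

Evaluate at each of the 5 elements of 𝔽_5:
f(0) = 1; f(1) = 1; f(2) = 0 → root; f(3) = 1; f(4) = 1.
Roots: {2}.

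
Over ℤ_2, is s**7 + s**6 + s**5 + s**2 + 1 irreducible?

Yes

Write h(s) = s**7 + s**6 + s**5 + s**2 + 1.
Check for roots in ℤ_2: h(0) = 1; h(1) = 1.
No roots, so no linear factors.
Monic irreducibles of degree 2 over GF(2): s**2 + s + 1.
None of them divide h (all give nonzero remainder).
Monic irreducibles of degree 3 over GF(2): s**3 + s + 1, s**3 + s**2 + 1.
None of them divide h (all give nonzero remainder).
No irreducible factor of degree ≤ 3 exists, so h is irreducible over GF(2).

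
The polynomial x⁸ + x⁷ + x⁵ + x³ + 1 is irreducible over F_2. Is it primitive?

Write f(x) = x⁸ + x⁷ + x⁵ + x³ + 1.
|GF(2^8)^×| = 2^8 − 1 = 255. Prime factorization: 255 = 3·5·17.
f is primitive ⇔ x has order 255 in GF(2)[x]/(f), i.e. x^(255/q) ≠ 1 for each prime q | 255.
x^(85) mod f = x⁷ + x⁶ + x² + x.
x^(51) mod f = x⁷ + x⁶ + x⁴ + x³ + x².
x^(15) mod f = x³ + x².
None equal 1, so x has full order 255; f is primitive.

Yes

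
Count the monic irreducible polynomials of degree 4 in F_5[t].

150

The number of monic irreducibles of degree 4 over GF(5) is (1/4)·Σ_{d∣4} μ(4/d) 5^d.
Divisors of 4: 1, 2, 4; μ(4/d) for each: 0, -1, 1.
Σ = − 5^2 + 5^4 = 600.
N = 600/4 = 150.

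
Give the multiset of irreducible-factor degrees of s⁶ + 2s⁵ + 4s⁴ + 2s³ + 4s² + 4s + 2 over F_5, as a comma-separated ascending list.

6

Write h(s) = s⁶ + 2s⁵ + 4s⁴ + 2s³ + 4s² + 4s + 2.
Roots in F_5: h(0) = 2; h(1) = 4; h(2) = 4; h(3) = 3; h(4) = 3.
Complete factorization: h(s) = (s⁶ + 2s⁵ + 4s⁴ + 2s³ + 4s² + 4s + 2).
Factor degrees with multiplicity: 6 = 6.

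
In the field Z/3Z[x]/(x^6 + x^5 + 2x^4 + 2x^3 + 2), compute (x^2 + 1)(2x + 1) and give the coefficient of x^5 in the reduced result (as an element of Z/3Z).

0

Multiply in Z/3Z[x]: (x^2 + 1)·(2x + 1) = 2x^3 + x^2 + 2x + 1.
Reduced: 2x^3 + x^2 + 2x + 1.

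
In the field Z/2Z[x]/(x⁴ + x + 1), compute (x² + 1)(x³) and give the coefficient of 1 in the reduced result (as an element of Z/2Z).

Multiply in Z/2Z[x]: (x² + 1)·(x³) = x⁵ + x³.
Reduce using x⁴ ≡ x + 1 (mod x⁴ + x + 1).
Reduced: x³ + x² + x.

0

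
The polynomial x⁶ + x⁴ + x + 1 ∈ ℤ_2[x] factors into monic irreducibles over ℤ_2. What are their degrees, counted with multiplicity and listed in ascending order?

Write h(x) = x⁶ + x⁴ + x + 1.
Roots in ℤ_2: h(0) = 1; h(1) = 0 → root.
Linear factors from roots: (x + 1).
Complete factorization: h(x) = (x + 1)·(x² + x + 1)·(x³ + x + 1).
Factor degrees with multiplicity: 1 + 2 + 3 = 6.

1, 2, 3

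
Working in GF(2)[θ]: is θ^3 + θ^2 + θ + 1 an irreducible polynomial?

Write f(θ) = θ^3 + θ^2 + θ + 1.
Check for roots in GF(2): f(0) = 1; f(1) = 0 → root.
f(1) = 0, so (θ − 1) divides f(θ); f is reducible.

No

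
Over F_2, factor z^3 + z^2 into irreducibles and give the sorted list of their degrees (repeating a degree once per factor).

1, 1, 1

Write g(z) = z^3 + z^2.
Roots in F_2: g(0) = 0 → root; g(1) = 0 → root.
Linear factors from roots: (z), (z + 1).
Complete factorization: g(z) = (z + 1)·(z)^2.
Factor degrees with multiplicity: 1 + 1 + 1 = 3.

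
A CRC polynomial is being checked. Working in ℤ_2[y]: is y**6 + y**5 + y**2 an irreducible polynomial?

Write P(y) = y**6 + y**5 + y**2.
Check for roots in ℤ_2: P(0) = 0 → root; P(1) = 1.
P(0) = 0, so (y) divides P(y); P is reducible.

No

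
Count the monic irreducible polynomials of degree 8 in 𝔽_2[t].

By the necklace-counting formula, N_2(8) = (1/8) Σ_{d|8} μ(8/d)·2^d.
Divisors of 8: 1, 2, 4, 8; μ(8/d) for each: 0, 0, -1, 1.
Σ = − 2^4 + 2^8 = 240.
N = 240/8 = 30.

30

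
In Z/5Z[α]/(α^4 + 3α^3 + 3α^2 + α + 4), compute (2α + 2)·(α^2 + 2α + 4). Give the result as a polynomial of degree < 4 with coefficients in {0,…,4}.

2α^3 + α^2 + 2α + 3

Multiply in Z/5Z[α]: (2α + 2)·(α^2 + 2α + 4) = 2α^3 + α^2 + 2α + 3.
Reduced: 2α^3 + α^2 + 2α + 3.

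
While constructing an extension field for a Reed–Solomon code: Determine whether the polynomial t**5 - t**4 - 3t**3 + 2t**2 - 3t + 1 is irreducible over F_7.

No

Write h(t) = t**5 - t**4 - 3t**3 + 2t**2 - 3t + 1.
Check for roots in F_7: h(0) = 1; h(1) = 4; h(2) = 2; h(3) = 0 → root; h(4) = 2; h(5) = 5; h(6) = 0 → root.
h(3) = 0, so (t − 3) divides h(t); h is reducible.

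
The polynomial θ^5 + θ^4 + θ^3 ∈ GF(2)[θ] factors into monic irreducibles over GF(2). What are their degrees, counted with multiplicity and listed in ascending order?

1, 1, 1, 2

Write f(θ) = θ^5 + θ^4 + θ^3.
Roots in GF(2): f(0) = 0 → root; f(1) = 1.
Linear factors from roots: (θ).
Complete factorization: f(θ) = (θ)^3·(θ^2 + θ + 1).
Factor degrees with multiplicity: 1 + 1 + 1 + 2 = 5.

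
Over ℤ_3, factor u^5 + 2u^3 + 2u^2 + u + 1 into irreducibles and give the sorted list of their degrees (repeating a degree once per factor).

Write g(u) = u^5 + 2u^3 + 2u^2 + u + 1.
Roots in ℤ_3: g(0) = 1; g(1) = 1; g(2) = 2.
Complete factorization: g(u) = (u^5 + 2u^3 + 2u^2 + u + 1).
Factor degrees with multiplicity: 5 = 5.

5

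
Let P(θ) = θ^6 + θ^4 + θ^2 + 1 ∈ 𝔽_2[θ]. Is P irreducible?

Check for roots in 𝔽_2: P(0) = 1; P(1) = 0 → root.
P(1) = 0, so (θ − 1) divides P(θ); P is reducible.

No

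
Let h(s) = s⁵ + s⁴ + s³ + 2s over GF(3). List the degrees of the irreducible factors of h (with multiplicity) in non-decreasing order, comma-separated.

1, 1, 1, 2

Roots in GF(3): h(0) = 0 → root; h(1) = 2; h(2) = 0 → root.
Linear factors from roots: (s), (s + 1).
Complete factorization: h(s) = (s)·(s + 1)^2·(s² + 2s + 2).
Factor degrees with multiplicity: 1 + 1 + 1 + 2 = 5.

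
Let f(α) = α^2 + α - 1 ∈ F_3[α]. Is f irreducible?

Yes

Check for roots in F_3: f(0) = 2; f(1) = 1; f(2) = 2.
No roots. A degree-2 polynomial over a field with no linear factor is irreducible.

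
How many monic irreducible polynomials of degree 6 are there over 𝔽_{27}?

Gauss's count: N_{27}(6) = (1/6) Σ_{d|6} μ(6/d)·27^d.
Divisors of 6: 1, 2, 3, 6; μ(6/d) for each: 1, -1, -1, 1.
Σ = 27^1 − 27^2 − 27^3 + 27^6 = 387400104.
N = 387400104/6 = 64566684.

64566684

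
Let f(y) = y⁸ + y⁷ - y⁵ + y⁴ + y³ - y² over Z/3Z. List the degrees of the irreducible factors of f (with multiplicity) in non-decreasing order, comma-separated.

1, 1, 1, 2, 3

Roots in Z/3Z: f(0) = 0 → root; f(1) = 2; f(2) = 0 → root.
Linear factors from roots: (y), (y + 1).
Complete factorization: f(y) = (y + 1)·(y)^2·(y² + 1)·(y³ - y - 1).
Factor degrees with multiplicity: 1 + 1 + 1 + 2 + 3 = 8.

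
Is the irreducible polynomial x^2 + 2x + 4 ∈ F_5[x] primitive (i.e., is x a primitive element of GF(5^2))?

Write f(x) = x^2 + 2x + 4.
|GF(5^2)^×| = 5^2 − 1 = 24. Prime factorization: 24 = 2^3·3.
f is primitive ⇔ x has order 24 in GF(5)[x]/(f), i.e. x^(24/q) ≠ 1 for each prime q | 24.
x^(12) mod f = 1
x^(8) mod f = 2x + 4.
Since x^(12) = 1, the order of x divides 12 < 24; not primitive.

No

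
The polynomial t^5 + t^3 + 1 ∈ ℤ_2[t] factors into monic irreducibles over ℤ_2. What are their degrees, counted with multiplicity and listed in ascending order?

Write g(t) = t^5 + t^3 + 1.
Roots in ℤ_2: g(0) = 1; g(1) = 1.
Complete factorization: g(t) = (t^5 + t^3 + 1).
Factor degrees with multiplicity: 5 = 5.

5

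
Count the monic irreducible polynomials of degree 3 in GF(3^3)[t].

The number of monic irreducibles of degree 3 over GF(27) is (1/3)·Σ_{d∣3} μ(3/d) 27^d.
Divisors of 3: 1, 3; μ(3/d) for each: -1, 1.
Σ = − 27^1 + 27^3 = 19656.
N = 19656/3 = 6552.

6552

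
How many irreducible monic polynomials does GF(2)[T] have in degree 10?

Gauss's count: N_{2}(10) = (1/10) Σ_{d|10} μ(10/d)·2^d.
Divisors of 10: 1, 2, 5, 10; μ(10/d) for each: 1, -1, -1, 1.
Σ = 2^1 − 2^2 − 2^5 + 2^10 = 990.
N = 990/10 = 99.

99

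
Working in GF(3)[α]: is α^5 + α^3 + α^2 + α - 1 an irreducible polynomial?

No

Write g(α) = α^5 + α^3 + α^2 + α - 1.
Check for roots in GF(3): g(0) = 2; g(1) = 0 → root; g(2) = 0 → root.
g(1) = 0, so (α − 1) divides g(α); g is reducible.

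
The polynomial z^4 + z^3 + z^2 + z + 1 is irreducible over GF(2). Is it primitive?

Write f(z) = z^4 + z^3 + z^2 + z + 1.
|GF(2^4)^×| = 2^4 − 1 = 15. Prime factorization: 15 = 3·5.
f is primitive ⇔ z has order 15 in GF(2)[z]/(f), i.e. z^(15/q) ≠ 1 for each prime q | 15.
z^(5) mod f = 1
z^(3) mod f = z^3.
Since z^(5) = 1, the order of z divides 5 < 15; not primitive.

No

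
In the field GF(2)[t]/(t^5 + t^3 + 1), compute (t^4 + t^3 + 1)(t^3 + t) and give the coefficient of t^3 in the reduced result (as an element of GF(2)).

Multiply in GF(2)[t]: (t^4 + t^3 + 1)·(t^3 + t) = t^7 + t^6 + t^5 + t^4 + t^3 + t.
Reduce using t^5 ≡ t^3 + 1 (mod t^5 + t^3 + 1).
Reduced: t^3 + t^2.

1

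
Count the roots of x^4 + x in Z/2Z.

2

Write h(x) = x^4 + x.
Evaluate at each of the 2 elements of Z/2Z:
h(0) = 0 → root; h(1) = 0 → root.
Roots: {0, 1}.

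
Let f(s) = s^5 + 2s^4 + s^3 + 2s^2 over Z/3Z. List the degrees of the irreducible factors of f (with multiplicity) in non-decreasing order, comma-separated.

1, 1, 1, 2

Roots in Z/3Z: f(0) = 0 → root; f(1) = 0 → root; f(2) = 2.
Linear factors from roots: (s), (s + 2).
Complete factorization: f(s) = (s + 2)·(s)^2·(s^2 + 1).
Factor degrees with multiplicity: 1 + 1 + 1 + 2 = 5.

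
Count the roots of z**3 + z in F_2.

2

Write f(z) = z**3 + z.
Evaluate at each of the 2 elements of F_2:
f(0) = 0 → root; f(1) = 0 → root.
Roots: {0, 1}.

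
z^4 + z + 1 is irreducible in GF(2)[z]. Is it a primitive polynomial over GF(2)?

Yes

Write f(z) = z^4 + z + 1.
|GF(2^4)^×| = 2^4 − 1 = 15. Prime factorization: 15 = 3·5.
f is primitive ⇔ z has order 15 in GF(2)[z]/(f), i.e. z^(15/q) ≠ 1 for each prime q | 15.
z^(5) mod f = z^2 + z.
z^(3) mod f = z^3.
None equal 1, so z has full order 15; f is primitive.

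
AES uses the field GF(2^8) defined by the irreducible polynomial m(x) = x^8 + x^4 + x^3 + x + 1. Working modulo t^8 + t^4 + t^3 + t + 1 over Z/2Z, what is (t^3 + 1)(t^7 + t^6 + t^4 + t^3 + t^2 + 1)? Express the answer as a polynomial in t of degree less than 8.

Multiply in Z/2Z[t]: (t^3 + 1)·(t^7 + t^6 + t^4 + t^3 + t^2 + 1) = t^10 + t^9 + t^5 + t^4 + t^2 + 1.
Reduce using t^8 ≡ t^4 + t^3 + t + 1 (mod t^8 + t^4 + t^3 + t + 1).
Reduced: t^6 + t^5 + t^3 + t^2 + t + 1.

t^6 + t^5 + t^3 + t^2 + t + 1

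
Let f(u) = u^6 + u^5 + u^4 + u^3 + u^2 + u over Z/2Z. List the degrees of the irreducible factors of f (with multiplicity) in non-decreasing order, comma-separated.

1, 1, 2, 2

Roots in Z/2Z: f(0) = 0 → root; f(1) = 0 → root.
Linear factors from roots: (u), (u + 1).
Complete factorization: f(u) = (u)·(u + 1)·(u^2 + u + 1)^2.
Factor degrees with multiplicity: 1 + 1 + 2 + 2 = 6.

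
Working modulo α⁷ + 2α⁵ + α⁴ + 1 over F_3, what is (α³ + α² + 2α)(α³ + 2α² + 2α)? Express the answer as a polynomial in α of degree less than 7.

α^6 + α^2

Multiply in F_3[α]: (α³ + α² + 2α)·(α³ + 2α² + 2α) = α⁶ + α².
Reduced: α⁶ + α².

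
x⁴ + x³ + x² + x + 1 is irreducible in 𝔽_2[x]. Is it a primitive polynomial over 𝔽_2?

Write f(x) = x⁴ + x³ + x² + x + 1.
|GF(2^4)^×| = 2^4 − 1 = 15. Prime factorization: 15 = 3·5.
f is primitive ⇔ x has order 15 in GF(2)[x]/(f), i.e. x^(15/q) ≠ 1 for each prime q | 15.
x^(5) mod f = 1
x^(3) mod f = x³.
Since x^(5) = 1, the order of x divides 5 < 15; not primitive.

No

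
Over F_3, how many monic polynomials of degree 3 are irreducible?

8

Gauss's count: N_{3}(3) = (1/3) Σ_{d|3} μ(3/d)·3^d.
Divisors of 3: 1, 3; μ(3/d) for each: -1, 1.
Σ = − 3^1 + 3^3 = 24.
N = 24/3 = 8.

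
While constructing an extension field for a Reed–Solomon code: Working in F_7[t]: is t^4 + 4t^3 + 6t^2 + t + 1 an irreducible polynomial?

No

Write P(t) = t^4 + 4t^3 + 6t^2 + t + 1.
Check for roots in F_7: P(0) = 1; P(1) = 6; P(2) = 5; P(3) = 2; P(4) = 4; P(5) = 0 → root; P(6) = 3.
P(5) = 0, so (t − 5) divides P(t); P is reducible.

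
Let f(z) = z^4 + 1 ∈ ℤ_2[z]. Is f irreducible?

Check for roots in ℤ_2: f(0) = 1; f(1) = 0 → root.
f(1) = 0, so (z − 1) divides f(z); f is reducible.

No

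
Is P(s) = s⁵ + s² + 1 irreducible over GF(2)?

Yes

Check for roots in GF(2): P(0) = 1; P(1) = 1.
No roots, so no linear factors.
Monic irreducibles of degree 2 over GF(2): s² + s + 1.
None of them divide P (all give nonzero remainder).
No irreducible factor of degree ≤ 2 exists, so P is irreducible over GF(2).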